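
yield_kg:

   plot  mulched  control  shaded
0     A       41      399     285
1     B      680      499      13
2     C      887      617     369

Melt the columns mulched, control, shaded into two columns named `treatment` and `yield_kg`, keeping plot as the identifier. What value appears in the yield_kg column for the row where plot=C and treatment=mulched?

Unpivoting turns each (plot, wide-column) pair into one long row.
The wide cell at row C, column mulched holds 887, so the long row (C, mulched) has yield_kg=887.

887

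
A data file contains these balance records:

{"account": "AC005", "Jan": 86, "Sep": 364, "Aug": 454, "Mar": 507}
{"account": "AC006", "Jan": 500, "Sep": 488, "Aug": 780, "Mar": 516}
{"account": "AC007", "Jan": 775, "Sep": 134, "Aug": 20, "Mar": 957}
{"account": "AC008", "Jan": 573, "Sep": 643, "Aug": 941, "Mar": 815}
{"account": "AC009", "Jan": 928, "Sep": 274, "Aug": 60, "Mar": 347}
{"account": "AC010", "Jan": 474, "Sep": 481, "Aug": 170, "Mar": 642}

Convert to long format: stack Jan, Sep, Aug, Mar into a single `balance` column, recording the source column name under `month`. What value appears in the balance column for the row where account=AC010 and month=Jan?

474

Unpivoting turns each (account, wide-column) pair into one long row.
The wide cell at row AC010, column Jan holds 474, so the long row (AC010, Jan) has balance=474.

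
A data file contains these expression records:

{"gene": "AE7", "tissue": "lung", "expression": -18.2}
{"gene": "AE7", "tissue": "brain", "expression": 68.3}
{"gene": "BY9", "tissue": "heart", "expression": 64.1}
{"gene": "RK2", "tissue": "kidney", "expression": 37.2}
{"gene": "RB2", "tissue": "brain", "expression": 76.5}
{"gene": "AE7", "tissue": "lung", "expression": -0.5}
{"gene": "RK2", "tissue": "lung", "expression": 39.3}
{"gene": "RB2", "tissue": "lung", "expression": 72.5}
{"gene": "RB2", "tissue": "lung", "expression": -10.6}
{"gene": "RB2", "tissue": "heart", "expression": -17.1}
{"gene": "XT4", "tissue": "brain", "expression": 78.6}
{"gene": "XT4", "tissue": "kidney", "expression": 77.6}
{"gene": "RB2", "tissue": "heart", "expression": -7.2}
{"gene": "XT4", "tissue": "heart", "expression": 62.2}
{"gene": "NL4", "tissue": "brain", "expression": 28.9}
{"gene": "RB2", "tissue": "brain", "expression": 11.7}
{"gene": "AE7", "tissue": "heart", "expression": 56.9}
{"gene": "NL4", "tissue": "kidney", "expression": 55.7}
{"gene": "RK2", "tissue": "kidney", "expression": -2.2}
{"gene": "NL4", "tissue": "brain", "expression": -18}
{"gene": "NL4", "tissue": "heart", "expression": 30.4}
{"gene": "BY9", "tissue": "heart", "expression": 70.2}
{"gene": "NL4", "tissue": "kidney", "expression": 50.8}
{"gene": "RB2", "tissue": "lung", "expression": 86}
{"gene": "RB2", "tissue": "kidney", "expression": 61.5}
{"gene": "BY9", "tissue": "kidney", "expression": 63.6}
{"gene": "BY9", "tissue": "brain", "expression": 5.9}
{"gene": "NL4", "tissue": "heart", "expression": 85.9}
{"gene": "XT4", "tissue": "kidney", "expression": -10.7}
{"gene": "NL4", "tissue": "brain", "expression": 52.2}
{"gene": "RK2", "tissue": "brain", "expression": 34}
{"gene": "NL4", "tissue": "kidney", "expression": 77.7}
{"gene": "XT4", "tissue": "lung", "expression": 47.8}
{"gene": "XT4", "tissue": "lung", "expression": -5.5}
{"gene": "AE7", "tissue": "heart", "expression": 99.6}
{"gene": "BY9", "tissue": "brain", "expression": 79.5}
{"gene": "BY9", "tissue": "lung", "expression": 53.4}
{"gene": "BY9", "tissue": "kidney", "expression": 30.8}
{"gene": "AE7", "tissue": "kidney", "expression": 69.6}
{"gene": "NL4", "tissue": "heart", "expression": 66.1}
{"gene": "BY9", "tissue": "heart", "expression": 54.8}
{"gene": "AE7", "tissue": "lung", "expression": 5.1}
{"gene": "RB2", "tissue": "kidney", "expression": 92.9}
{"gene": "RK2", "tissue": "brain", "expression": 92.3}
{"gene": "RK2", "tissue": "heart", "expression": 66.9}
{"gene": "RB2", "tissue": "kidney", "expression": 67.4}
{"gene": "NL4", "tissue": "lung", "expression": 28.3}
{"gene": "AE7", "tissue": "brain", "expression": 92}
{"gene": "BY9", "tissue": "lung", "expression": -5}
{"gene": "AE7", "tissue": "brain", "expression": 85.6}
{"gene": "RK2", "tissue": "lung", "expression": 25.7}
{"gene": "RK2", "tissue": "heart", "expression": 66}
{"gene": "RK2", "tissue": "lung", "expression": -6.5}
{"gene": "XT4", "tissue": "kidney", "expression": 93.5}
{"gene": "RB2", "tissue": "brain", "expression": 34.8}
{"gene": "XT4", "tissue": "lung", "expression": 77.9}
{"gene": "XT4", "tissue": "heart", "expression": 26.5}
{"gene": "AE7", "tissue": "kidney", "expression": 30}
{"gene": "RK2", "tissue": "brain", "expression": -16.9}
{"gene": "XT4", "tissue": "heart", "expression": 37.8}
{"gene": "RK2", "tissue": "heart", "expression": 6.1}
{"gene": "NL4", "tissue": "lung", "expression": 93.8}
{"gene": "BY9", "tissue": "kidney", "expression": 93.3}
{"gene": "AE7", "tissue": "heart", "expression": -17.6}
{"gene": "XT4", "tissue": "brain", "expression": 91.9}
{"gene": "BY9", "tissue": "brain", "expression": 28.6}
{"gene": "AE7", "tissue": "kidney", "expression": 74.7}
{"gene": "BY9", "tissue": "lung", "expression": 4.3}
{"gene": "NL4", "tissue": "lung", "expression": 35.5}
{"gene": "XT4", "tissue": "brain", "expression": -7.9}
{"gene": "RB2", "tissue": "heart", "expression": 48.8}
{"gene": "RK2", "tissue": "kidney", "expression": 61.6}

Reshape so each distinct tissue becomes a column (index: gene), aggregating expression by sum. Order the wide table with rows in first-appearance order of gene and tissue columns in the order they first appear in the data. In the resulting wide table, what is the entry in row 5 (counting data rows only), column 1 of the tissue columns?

120.2

With rows in first-appearance order of gene, row 5 is gene=XT4. tissue columns in first-appearance order: lung, brain, heart, kidney; column 1 is lung.
Long rows with gene=XT4, tissue=lung: 47.8 + -5.5 + 77.9 = 120.2.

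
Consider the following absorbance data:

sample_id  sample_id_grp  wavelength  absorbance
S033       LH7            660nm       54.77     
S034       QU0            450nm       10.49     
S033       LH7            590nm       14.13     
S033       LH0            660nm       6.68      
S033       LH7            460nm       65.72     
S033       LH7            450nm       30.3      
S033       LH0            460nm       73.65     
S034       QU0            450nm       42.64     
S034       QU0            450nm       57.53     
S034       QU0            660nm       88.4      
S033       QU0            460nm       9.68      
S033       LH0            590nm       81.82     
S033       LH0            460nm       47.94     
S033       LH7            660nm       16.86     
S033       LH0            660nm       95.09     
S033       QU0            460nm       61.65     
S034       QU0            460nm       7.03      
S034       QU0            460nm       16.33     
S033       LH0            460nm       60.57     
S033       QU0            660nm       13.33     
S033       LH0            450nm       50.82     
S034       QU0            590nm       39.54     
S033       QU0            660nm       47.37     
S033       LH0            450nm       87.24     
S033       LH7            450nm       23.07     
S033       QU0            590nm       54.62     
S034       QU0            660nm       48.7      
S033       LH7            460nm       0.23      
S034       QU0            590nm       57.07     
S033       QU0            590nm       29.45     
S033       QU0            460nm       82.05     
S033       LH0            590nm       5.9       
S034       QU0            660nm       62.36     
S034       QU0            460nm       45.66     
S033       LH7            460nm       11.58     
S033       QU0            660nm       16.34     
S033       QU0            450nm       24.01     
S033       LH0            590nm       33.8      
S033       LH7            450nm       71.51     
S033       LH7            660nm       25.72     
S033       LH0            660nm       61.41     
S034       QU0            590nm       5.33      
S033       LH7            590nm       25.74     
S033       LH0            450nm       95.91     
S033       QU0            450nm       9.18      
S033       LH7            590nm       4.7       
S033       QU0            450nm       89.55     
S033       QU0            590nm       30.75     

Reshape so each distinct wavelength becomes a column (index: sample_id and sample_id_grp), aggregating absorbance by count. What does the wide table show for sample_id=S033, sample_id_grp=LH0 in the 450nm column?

3

Rows with sample_id=S033, sample_id_grp=LH0 and wavelength=450nm: absorbance values are 50.82, 87.24, 95.91.
3 rows match — count = 3.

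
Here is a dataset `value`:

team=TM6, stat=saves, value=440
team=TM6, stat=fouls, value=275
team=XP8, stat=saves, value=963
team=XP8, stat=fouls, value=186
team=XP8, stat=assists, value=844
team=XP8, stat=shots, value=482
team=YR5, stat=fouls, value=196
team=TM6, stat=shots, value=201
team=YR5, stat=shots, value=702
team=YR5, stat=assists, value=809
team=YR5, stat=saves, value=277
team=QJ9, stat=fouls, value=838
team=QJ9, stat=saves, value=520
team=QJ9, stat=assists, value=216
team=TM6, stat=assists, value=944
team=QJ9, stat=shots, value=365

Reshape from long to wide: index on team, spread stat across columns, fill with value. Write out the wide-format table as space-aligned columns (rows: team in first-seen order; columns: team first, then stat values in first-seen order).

team  saves  fouls  assists  shots
TM6   440    275    944      201  
XP8   963    186    844      482  
YR5   277    196    809      702  
QJ9   520    838    216      365  

Columns: team plus the 4 distinct stat values (saves, fouls, assists, shots).
For example, row TM6 column saves takes value=440 from the long row (TM6, saves).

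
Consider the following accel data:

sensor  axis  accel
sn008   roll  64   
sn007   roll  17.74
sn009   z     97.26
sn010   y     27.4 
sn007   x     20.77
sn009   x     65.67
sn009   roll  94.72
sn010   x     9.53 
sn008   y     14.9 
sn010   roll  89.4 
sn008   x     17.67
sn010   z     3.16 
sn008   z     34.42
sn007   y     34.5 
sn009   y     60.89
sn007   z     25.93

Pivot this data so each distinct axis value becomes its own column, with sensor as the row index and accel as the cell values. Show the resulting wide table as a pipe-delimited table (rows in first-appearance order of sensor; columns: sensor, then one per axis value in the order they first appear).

Columns: sensor plus the 4 distinct axis values (roll, z, y, x).
For example, row sn008 column roll takes accel=64 from the long row (sn008, roll).

| sensor | roll | z | y | x |
| sn008 | 64 | 34.42 | 14.9 | 17.67 |
| sn007 | 17.74 | 25.93 | 34.5 | 20.77 |
| sn009 | 94.72 | 97.26 | 60.89 | 65.67 |
| sn010 | 89.4 | 3.16 | 27.4 | 9.53 |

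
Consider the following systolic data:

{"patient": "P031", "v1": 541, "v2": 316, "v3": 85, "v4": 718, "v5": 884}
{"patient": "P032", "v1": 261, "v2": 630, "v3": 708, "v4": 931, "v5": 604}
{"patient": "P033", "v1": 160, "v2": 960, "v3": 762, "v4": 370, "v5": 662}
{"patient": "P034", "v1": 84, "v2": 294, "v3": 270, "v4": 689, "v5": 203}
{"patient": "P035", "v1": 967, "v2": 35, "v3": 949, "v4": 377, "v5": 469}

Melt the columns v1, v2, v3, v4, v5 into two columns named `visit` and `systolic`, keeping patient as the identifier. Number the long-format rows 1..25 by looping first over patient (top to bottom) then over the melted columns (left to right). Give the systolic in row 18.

25 rows total (5 × 5). Row 18: index ⌊(18-1)/5⌋ = 3 into patient → P034; (18-1) mod 5 = 2 into the melted columns → v3.
So row 18 is (P034, v3, 270); systolic = 270.

270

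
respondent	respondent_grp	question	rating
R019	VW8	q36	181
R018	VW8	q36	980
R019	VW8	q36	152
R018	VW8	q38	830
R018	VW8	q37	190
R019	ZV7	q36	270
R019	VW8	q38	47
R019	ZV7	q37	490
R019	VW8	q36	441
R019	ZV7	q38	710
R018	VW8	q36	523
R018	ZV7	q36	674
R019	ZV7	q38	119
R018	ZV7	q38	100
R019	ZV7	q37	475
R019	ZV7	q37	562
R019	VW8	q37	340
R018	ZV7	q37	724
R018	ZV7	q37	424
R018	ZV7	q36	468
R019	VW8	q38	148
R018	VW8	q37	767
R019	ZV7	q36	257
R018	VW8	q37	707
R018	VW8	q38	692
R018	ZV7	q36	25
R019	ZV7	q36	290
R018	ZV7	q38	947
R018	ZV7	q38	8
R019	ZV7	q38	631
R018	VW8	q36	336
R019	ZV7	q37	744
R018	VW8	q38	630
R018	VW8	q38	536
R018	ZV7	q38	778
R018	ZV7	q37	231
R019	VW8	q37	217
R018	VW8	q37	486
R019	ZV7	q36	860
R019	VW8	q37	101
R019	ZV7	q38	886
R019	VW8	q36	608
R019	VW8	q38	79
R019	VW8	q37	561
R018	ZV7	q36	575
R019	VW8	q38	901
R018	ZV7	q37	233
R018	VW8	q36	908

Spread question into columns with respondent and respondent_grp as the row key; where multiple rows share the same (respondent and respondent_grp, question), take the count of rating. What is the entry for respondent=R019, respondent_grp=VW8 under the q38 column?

4

Rows with respondent=R019, respondent_grp=VW8 and question=q38: rating values are 47, 148, 79, 901.
4 rows match — count = 4.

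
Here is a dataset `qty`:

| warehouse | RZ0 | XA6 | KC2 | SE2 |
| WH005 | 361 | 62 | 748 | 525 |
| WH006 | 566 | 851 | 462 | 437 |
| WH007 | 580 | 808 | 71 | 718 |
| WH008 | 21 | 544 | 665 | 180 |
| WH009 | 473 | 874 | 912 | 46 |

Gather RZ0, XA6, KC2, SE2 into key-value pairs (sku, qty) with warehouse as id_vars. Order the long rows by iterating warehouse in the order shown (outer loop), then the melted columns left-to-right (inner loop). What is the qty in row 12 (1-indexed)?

20 rows total (5 × 4). Row 12: index ⌊(12-1)/4⌋ = 2 into warehouse → WH007; (12-1) mod 4 = 3 into the melted columns → SE2.
So row 12 is (WH007, SE2, 718); qty = 718.

718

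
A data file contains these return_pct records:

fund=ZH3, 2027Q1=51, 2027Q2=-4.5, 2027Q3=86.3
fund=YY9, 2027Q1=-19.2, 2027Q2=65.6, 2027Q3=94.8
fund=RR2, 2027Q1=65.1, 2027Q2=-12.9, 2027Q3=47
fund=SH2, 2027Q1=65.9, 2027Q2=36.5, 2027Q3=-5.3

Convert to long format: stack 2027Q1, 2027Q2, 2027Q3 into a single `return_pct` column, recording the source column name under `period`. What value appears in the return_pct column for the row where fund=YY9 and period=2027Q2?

65.6

Unpivoting turns each (fund, wide-column) pair into one long row.
The wide cell at row YY9, column 2027Q2 holds 65.6, so the long row (YY9, 2027Q2) has return_pct=65.6.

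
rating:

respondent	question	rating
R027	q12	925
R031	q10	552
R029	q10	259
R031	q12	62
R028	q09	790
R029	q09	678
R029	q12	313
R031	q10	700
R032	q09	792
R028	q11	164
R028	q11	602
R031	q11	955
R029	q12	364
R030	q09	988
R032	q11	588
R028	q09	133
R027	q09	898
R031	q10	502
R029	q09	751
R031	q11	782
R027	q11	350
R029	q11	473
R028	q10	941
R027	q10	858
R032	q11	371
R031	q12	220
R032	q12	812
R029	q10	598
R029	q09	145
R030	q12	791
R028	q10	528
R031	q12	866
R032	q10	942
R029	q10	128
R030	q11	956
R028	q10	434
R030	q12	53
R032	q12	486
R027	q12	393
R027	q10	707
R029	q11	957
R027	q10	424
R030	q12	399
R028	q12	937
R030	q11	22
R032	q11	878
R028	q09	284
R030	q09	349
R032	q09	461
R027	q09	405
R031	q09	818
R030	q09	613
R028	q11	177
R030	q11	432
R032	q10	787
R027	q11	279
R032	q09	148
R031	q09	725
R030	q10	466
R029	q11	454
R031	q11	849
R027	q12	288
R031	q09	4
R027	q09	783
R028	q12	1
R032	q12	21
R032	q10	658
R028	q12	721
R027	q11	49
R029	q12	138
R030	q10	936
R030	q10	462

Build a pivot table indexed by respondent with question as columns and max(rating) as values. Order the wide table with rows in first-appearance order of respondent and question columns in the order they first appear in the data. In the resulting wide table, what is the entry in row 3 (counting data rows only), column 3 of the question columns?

With rows in first-appearance order of respondent, row 3 is respondent=R029. question columns in first-appearance order: q12, q10, q09, q11; column 3 is q09.
Long rows with respondent=R029, question=q09: max(678, 751, 145) = 751.

751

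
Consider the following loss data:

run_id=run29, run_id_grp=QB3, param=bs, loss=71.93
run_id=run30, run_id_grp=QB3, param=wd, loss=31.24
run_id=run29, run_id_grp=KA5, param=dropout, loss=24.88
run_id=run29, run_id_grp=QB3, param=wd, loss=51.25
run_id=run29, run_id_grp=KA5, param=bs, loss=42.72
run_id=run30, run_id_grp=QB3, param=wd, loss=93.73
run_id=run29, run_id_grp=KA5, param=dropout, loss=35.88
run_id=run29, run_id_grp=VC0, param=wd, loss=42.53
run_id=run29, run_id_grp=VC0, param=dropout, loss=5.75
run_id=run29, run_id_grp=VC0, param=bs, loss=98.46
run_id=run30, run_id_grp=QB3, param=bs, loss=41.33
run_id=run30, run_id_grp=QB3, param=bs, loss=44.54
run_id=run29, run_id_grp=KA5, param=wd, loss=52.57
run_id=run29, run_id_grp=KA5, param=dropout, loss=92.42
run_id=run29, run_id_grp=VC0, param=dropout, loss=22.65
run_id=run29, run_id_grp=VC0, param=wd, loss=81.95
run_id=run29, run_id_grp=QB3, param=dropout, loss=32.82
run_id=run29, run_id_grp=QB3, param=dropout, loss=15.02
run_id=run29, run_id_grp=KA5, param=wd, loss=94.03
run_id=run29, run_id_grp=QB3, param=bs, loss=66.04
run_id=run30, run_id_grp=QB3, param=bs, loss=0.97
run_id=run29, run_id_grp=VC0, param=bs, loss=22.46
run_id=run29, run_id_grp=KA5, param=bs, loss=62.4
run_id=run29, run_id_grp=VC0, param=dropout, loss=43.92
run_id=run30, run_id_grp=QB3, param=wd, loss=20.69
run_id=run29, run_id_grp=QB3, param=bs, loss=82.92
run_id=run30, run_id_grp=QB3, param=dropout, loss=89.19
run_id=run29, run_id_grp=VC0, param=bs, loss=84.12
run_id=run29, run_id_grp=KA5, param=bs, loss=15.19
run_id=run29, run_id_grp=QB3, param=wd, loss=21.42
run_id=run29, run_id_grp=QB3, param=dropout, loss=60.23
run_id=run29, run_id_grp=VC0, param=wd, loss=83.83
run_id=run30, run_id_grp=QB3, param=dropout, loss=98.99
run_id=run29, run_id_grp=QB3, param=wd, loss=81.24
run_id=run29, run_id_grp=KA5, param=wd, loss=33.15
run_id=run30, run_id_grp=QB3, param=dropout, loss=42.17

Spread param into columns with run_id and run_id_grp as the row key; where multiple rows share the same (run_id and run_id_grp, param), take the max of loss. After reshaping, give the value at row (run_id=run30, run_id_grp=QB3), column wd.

93.73

Rows with run_id=run30, run_id_grp=QB3 and param=wd: loss values are 31.24, 93.73, 20.69.
max(31.24, 93.73, 20.69) = 93.73.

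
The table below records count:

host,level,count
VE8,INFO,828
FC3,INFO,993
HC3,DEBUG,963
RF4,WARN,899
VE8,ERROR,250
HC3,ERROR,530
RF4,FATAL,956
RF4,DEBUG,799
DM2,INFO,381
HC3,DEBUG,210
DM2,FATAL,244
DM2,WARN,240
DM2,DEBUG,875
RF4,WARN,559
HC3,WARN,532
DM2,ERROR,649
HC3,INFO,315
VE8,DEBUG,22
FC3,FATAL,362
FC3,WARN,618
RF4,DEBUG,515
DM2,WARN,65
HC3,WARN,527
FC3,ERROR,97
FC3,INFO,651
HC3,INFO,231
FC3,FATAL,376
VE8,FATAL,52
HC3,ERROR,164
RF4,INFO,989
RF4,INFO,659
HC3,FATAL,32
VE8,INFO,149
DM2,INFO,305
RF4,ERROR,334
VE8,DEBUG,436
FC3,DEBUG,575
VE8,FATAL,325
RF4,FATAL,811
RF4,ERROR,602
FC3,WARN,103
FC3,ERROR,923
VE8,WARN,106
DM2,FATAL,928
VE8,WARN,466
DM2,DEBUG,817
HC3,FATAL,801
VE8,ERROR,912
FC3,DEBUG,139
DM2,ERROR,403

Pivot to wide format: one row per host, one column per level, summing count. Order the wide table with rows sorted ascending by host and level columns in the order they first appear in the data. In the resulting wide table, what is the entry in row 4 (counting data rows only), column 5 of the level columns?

With rows sorted ascending by host, row 4 is host=RF4. level columns in first-appearance order: INFO, DEBUG, WARN, ERROR, FATAL; column 5 is FATAL.
Long rows with host=RF4, level=FATAL: 956 + 811 = 1767.

1767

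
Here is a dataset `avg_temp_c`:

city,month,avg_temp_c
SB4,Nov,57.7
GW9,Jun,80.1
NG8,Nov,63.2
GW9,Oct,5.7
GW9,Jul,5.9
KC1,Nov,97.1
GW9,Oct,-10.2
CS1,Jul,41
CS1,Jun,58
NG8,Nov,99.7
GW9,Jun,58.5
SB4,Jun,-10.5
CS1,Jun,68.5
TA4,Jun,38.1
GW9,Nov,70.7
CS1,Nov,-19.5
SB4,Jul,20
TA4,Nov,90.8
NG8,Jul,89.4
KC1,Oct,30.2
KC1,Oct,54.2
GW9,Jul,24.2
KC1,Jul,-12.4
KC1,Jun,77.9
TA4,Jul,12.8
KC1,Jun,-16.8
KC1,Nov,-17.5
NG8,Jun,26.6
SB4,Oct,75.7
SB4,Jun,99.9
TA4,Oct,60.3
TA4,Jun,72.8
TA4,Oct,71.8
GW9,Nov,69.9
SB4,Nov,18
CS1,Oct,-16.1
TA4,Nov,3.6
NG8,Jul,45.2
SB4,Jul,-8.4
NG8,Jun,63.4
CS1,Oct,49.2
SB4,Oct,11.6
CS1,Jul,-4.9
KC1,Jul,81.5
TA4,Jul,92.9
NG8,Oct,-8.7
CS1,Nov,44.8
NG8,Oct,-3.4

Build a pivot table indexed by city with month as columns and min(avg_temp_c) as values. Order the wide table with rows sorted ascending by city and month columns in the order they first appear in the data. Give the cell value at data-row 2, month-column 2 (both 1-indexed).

58.5

With rows sorted ascending by city, row 2 is city=GW9. month columns in first-appearance order: Nov, Jun, Oct, Jul; column 2 is Jun.
Long rows with city=GW9, month=Jun: min(80.1, 58.5) = 58.5.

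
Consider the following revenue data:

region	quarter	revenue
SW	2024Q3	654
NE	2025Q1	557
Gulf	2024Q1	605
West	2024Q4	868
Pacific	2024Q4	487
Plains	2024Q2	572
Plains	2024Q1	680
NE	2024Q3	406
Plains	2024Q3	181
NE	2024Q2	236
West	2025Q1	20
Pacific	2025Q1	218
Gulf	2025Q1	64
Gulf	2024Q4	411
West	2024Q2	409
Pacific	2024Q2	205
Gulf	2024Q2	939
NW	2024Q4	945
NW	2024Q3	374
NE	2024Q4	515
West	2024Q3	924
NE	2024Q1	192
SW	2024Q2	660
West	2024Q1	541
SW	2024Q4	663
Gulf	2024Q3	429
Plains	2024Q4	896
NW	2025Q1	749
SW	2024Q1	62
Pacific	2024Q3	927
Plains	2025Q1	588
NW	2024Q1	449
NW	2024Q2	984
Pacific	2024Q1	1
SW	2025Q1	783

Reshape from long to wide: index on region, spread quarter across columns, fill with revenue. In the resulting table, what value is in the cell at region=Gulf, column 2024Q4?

411

Wide layout: rows indexed by region, columns are the 5 distinct quarter values (2024Q3, 2025Q1, 2024Q1, 2024Q4, 2024Q2).
Cell (region=Gulf, quarter=2024Q4) draws from the long row where region=Gulf and quarter=2024Q4, which has revenue=411.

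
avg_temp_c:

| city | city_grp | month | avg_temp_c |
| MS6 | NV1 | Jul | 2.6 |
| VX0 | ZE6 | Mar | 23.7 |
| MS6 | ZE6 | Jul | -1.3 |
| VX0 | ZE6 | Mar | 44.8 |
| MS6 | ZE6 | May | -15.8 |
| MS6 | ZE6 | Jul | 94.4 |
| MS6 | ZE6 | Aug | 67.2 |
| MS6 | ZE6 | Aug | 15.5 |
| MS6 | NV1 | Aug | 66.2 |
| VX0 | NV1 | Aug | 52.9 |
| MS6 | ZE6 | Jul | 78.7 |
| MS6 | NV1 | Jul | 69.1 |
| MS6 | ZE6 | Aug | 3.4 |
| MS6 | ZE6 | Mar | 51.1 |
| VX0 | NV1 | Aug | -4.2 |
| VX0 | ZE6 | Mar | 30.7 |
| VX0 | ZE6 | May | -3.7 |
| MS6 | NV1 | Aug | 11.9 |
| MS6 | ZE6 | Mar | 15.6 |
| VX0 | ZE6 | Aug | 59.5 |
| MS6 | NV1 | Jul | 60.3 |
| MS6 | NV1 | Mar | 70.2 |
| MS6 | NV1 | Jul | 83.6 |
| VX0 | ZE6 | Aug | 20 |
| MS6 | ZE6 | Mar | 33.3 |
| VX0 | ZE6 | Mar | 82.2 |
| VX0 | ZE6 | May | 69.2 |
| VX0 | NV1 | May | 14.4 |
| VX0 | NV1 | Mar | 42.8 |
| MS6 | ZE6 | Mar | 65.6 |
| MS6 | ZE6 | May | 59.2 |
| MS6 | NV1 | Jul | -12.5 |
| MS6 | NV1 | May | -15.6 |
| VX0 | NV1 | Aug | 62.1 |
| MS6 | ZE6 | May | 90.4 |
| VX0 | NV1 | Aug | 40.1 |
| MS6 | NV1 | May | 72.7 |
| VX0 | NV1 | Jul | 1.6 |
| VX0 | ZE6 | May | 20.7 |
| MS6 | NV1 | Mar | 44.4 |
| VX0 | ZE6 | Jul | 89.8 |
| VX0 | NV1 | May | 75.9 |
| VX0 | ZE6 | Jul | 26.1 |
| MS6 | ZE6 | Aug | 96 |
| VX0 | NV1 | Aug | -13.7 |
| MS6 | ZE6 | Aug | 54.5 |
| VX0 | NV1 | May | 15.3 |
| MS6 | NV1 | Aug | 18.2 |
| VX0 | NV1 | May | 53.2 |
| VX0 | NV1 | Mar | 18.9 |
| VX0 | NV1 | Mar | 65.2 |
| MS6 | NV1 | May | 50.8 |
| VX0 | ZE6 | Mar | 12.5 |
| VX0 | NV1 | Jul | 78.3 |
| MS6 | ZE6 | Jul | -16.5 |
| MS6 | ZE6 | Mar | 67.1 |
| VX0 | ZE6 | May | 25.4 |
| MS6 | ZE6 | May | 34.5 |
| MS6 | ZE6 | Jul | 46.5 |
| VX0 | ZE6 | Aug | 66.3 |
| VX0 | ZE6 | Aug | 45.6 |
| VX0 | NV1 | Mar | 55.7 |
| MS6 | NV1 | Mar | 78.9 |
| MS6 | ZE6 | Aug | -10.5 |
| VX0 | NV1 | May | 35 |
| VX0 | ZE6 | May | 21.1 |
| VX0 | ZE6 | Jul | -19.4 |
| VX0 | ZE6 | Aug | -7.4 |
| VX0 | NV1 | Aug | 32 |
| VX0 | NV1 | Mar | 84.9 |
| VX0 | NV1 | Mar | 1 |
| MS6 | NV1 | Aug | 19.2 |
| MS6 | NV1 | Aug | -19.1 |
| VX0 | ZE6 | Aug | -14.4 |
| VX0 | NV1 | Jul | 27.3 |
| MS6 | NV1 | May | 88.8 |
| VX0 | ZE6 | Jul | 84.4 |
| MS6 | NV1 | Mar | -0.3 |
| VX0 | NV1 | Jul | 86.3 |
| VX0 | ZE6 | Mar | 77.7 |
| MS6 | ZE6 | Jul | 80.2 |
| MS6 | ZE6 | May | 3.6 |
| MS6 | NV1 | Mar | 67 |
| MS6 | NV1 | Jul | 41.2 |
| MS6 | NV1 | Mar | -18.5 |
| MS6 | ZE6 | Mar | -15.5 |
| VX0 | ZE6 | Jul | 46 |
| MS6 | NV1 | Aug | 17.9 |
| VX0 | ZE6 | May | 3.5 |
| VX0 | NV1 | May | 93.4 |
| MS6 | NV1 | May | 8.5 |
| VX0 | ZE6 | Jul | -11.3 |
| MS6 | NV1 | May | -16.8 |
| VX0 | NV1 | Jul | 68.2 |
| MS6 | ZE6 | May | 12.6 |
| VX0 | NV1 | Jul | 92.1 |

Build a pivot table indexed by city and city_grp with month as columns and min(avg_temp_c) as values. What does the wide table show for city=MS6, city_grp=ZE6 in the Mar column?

Rows with city=MS6, city_grp=ZE6 and month=Mar: avg_temp_c values are 51.1, 15.6, 33.3, 65.6, 67.1, -15.5.
min(51.1, 15.6, 33.3, 65.6, 67.1, -15.5) = -15.5.

-15.5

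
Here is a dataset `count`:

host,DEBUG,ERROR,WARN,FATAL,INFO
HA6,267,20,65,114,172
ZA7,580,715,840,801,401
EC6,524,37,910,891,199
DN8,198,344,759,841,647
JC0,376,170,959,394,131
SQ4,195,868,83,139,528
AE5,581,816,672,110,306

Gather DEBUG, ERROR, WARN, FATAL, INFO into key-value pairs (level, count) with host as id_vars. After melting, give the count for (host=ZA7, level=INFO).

401

Unpivoting turns each (host, wide-column) pair into one long row.
The wide cell at row ZA7, column INFO holds 401, so the long row (ZA7, INFO) has count=401.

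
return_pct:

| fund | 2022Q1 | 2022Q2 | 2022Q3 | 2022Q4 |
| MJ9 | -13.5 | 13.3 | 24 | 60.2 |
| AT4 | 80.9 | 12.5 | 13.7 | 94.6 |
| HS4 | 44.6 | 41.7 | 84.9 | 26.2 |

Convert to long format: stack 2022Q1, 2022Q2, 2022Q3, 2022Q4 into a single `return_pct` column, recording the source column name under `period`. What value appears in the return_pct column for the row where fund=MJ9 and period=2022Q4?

Unpivoting turns each (fund, wide-column) pair into one long row.
The wide cell at row MJ9, column 2022Q4 holds 60.2, so the long row (MJ9, 2022Q4) has return_pct=60.2.

60.2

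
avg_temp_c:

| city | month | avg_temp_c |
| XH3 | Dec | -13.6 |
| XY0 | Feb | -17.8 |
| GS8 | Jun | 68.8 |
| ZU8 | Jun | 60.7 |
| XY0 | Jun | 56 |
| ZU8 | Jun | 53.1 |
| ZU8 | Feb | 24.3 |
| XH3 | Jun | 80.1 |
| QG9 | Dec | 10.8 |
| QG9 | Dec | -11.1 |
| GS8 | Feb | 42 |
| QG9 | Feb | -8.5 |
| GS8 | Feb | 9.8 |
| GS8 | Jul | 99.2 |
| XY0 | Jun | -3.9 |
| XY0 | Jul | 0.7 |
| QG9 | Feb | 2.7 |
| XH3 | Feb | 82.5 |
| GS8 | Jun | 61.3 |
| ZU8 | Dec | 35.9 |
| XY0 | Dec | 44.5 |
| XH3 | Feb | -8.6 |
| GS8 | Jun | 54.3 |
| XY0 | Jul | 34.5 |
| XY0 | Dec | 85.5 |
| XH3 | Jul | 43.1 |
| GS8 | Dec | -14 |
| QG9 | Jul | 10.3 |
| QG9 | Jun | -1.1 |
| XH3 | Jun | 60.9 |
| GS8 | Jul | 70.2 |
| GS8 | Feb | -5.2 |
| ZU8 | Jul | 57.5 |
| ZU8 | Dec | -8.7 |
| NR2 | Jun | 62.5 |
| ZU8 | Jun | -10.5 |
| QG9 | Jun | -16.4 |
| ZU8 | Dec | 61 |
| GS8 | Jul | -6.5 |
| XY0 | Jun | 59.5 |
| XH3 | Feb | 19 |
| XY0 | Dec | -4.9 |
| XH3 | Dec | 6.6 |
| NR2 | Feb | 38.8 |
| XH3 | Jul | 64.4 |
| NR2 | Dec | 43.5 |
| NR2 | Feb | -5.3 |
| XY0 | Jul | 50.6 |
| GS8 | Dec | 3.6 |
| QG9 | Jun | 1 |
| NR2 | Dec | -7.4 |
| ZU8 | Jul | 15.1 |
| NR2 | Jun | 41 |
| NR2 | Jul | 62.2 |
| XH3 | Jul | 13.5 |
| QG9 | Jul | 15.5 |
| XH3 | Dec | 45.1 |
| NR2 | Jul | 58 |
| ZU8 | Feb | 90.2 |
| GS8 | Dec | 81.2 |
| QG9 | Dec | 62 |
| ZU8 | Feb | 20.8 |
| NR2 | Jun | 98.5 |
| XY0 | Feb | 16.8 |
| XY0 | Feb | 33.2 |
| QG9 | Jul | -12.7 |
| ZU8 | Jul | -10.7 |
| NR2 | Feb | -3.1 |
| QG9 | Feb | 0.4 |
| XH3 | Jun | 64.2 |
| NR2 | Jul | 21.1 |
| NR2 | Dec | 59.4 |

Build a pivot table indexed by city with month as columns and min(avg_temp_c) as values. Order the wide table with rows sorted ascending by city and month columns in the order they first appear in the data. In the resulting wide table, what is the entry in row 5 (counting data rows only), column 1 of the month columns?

With rows sorted ascending by city, row 5 is city=XY0. month columns in first-appearance order: Dec, Feb, Jun, Jul; column 1 is Dec.
Long rows with city=XY0, month=Dec: min(44.5, 85.5, -4.9) = -4.9.

-4.9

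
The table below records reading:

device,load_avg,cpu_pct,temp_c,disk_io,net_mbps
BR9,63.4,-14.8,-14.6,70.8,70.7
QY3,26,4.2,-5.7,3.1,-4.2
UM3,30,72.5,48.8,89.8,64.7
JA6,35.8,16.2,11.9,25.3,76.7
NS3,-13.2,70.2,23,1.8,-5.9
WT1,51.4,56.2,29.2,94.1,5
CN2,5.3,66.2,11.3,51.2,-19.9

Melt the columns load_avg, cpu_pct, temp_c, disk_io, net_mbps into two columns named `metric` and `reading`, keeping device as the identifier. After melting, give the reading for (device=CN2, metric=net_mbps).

-19.9

Unpivoting turns each (device, wide-column) pair into one long row.
The wide cell at row CN2, column net_mbps holds -19.9, so the long row (CN2, net_mbps) has reading=-19.9.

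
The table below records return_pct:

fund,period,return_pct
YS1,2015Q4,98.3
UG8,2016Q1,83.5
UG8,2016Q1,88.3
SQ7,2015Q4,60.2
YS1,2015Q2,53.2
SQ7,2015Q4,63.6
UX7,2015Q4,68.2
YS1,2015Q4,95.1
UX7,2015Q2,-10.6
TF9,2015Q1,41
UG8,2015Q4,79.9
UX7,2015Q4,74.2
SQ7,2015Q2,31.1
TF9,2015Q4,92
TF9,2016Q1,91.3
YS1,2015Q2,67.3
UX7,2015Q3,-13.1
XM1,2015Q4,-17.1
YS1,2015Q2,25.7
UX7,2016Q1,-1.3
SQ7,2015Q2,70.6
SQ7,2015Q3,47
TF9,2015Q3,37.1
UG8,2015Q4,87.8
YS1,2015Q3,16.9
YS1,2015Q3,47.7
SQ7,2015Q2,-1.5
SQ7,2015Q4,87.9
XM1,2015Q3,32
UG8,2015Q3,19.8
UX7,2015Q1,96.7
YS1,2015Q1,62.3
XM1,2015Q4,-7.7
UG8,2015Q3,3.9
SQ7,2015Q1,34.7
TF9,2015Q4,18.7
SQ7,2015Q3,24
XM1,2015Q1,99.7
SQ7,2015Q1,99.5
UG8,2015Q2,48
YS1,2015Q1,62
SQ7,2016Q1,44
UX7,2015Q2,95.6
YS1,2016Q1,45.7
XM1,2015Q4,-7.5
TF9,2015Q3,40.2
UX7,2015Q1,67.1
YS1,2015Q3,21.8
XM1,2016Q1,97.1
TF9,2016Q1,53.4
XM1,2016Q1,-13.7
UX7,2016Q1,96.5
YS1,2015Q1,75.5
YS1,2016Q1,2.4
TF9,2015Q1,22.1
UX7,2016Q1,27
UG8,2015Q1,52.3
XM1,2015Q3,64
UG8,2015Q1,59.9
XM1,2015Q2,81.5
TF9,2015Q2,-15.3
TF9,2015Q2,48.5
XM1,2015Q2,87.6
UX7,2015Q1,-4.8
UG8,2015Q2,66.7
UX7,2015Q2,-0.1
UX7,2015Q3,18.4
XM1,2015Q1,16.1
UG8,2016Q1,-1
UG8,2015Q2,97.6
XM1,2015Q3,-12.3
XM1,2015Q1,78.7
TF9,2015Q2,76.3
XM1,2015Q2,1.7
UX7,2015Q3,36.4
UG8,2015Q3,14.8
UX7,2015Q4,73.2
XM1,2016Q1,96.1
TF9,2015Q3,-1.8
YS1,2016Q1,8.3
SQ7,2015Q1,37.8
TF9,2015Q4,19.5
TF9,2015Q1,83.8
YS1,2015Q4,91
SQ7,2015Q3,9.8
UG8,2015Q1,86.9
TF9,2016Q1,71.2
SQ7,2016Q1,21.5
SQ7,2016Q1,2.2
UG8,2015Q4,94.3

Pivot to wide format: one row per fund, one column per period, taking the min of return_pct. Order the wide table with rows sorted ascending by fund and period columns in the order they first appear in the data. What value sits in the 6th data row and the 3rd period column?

25.7

With rows sorted ascending by fund, row 6 is fund=YS1. period columns in first-appearance order: 2015Q4, 2016Q1, 2015Q2, 2015Q1, 2015Q3; column 3 is 2015Q2.
Long rows with fund=YS1, period=2015Q2: min(53.2, 67.3, 25.7) = 25.7.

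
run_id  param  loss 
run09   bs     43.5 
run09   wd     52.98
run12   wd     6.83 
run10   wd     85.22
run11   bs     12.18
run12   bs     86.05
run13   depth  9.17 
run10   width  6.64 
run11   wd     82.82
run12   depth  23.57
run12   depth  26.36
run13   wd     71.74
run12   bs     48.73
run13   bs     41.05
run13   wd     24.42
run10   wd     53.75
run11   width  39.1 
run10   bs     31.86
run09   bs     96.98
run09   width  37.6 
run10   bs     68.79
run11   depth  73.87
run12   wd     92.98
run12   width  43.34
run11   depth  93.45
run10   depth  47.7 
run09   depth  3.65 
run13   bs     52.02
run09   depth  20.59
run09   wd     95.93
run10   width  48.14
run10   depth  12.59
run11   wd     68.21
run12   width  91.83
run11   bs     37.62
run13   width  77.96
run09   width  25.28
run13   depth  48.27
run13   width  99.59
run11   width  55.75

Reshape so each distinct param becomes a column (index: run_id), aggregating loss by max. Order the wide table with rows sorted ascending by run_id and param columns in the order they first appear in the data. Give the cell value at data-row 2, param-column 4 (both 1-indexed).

48.14

With rows sorted ascending by run_id, row 2 is run_id=run10. param columns in first-appearance order: bs, wd, depth, width; column 4 is width.
Long rows with run_id=run10, param=width: max(6.64, 48.14) = 48.14.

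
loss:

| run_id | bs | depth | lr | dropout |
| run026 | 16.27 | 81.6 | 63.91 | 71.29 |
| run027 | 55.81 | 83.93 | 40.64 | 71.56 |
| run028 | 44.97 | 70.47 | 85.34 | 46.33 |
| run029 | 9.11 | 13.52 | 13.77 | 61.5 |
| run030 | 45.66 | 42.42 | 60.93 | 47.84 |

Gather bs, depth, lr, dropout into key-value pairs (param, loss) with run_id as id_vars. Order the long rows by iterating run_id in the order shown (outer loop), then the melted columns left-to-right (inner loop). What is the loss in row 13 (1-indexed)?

20 rows total (5 × 4). Row 13: index ⌊(13-1)/4⌋ = 3 into run_id → run029; (13-1) mod 4 = 0 into the melted columns → bs.
So row 13 is (run029, bs, 9.11); loss = 9.11.

9.11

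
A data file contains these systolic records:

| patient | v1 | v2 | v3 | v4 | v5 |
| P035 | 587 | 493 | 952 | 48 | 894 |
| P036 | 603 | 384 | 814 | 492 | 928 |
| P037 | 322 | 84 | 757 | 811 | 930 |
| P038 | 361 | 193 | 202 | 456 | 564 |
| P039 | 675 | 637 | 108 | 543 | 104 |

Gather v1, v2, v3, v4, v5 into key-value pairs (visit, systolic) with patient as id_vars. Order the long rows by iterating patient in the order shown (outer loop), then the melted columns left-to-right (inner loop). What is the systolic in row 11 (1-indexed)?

25 rows total (5 × 5). Row 11: index ⌊(11-1)/5⌋ = 2 into patient → P037; (11-1) mod 5 = 0 into the melted columns → v1.
So row 11 is (P037, v1, 322); systolic = 322.

322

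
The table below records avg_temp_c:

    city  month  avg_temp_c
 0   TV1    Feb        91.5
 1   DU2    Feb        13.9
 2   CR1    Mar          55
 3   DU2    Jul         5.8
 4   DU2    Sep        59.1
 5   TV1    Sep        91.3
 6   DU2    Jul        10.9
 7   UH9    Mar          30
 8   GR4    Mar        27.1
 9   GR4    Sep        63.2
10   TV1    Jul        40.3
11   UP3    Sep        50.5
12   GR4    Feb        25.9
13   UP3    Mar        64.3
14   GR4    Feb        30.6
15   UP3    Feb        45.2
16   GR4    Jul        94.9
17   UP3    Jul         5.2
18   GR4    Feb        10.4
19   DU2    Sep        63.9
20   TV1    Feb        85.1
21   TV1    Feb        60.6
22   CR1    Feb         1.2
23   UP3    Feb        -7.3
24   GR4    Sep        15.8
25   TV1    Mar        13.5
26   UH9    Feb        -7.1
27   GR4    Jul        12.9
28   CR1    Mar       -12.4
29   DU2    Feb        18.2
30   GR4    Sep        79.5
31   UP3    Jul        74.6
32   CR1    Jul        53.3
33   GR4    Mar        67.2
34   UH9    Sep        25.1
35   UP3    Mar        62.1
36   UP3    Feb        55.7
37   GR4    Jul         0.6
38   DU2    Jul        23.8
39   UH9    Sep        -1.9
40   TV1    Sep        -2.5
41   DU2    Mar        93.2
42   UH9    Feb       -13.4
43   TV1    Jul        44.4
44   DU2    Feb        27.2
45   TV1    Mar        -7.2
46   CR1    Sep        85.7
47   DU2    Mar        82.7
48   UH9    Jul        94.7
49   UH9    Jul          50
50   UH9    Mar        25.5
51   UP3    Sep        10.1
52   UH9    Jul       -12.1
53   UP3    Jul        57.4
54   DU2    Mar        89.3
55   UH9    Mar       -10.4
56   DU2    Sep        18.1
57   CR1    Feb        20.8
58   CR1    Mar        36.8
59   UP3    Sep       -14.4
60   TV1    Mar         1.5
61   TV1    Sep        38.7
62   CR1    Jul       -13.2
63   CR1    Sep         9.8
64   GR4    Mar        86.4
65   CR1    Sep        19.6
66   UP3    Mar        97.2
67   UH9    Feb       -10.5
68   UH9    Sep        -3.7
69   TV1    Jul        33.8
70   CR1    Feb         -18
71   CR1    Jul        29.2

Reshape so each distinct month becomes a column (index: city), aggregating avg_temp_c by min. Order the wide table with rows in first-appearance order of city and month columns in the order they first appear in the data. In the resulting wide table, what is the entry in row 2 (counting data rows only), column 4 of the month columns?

With rows in first-appearance order of city, row 2 is city=DU2. month columns in first-appearance order: Feb, Mar, Jul, Sep; column 4 is Sep.
Long rows with city=DU2, month=Sep: min(59.1, 63.9, 18.1) = 18.1.

18.1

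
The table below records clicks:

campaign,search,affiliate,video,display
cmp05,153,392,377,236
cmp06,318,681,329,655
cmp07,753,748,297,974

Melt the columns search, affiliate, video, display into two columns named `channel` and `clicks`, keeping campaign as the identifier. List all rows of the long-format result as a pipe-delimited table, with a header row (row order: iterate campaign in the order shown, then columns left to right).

| campaign | channel | clicks |
| cmp05 | search | 153 |
| cmp05 | affiliate | 392 |
| cmp05 | video | 377 |
| cmp05 | display | 236 |
| cmp06 | search | 318 |
| cmp06 | affiliate | 681 |
| cmp06 | video | 329 |
| cmp06 | display | 655 |
| cmp07 | search | 753 |
| cmp07 | affiliate | 748 |
| cmp07 | video | 297 |
| cmp07 | display | 974 |

Each (campaign, column) pair becomes one row: 3 × 4 = 12 rows.
For example, (cmp05, search) → clicks=153.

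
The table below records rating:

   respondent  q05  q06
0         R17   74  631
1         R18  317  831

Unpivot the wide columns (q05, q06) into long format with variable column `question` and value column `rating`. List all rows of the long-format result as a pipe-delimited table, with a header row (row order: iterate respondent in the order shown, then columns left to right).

Each (respondent, column) pair becomes one row: 2 × 2 = 4 rows.
For example, (R17, q05) → rating=74.

| respondent | question | rating |
| R17 | q05 | 74 |
| R17 | q06 | 631 |
| R18 | q05 | 317 |
| R18 | q06 | 831 |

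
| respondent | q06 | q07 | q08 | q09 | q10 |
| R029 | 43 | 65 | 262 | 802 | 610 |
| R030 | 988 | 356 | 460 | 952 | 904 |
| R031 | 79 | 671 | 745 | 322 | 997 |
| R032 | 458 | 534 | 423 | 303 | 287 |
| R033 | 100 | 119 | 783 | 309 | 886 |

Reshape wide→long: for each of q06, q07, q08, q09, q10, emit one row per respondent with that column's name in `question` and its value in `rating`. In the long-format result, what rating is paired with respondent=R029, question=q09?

Unpivoting turns each (respondent, wide-column) pair into one long row.
The wide cell at row R029, column q09 holds 802, so the long row (R029, q09) has rating=802.

802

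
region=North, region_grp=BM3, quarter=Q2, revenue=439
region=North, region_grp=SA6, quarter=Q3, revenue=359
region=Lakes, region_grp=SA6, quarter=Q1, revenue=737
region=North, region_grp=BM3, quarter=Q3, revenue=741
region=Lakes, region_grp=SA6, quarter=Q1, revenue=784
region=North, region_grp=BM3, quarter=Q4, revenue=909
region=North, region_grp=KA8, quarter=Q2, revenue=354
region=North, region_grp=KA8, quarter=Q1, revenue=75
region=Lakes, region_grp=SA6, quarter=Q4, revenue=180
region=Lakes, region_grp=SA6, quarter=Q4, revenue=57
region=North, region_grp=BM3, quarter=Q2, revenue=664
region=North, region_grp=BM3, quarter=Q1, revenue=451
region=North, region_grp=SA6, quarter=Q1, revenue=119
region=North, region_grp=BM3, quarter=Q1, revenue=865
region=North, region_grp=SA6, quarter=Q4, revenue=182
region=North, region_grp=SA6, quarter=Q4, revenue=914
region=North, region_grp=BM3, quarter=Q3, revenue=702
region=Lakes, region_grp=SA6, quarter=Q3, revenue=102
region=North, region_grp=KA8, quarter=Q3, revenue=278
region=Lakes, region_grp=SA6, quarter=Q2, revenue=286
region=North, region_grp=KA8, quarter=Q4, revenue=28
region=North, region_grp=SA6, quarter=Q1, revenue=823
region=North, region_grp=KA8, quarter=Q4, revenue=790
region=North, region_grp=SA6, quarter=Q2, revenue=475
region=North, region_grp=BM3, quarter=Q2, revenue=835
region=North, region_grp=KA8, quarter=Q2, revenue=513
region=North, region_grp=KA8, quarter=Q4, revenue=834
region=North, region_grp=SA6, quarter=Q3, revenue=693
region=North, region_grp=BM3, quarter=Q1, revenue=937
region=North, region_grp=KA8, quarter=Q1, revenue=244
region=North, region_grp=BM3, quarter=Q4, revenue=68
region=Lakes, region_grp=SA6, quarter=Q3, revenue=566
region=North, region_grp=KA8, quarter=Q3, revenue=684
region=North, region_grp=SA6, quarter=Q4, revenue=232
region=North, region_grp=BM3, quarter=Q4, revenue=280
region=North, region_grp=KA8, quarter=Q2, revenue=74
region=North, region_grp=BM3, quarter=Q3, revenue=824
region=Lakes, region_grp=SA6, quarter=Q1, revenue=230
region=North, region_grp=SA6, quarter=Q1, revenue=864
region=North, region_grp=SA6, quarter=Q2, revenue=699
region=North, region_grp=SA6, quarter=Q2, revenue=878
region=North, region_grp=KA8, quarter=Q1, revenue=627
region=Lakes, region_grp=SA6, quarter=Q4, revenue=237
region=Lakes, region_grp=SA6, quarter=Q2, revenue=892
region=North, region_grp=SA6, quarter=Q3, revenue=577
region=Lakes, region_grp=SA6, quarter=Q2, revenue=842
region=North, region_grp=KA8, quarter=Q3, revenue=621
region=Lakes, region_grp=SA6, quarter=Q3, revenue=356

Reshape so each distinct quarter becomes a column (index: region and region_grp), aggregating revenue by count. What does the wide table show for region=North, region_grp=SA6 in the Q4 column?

Rows with region=North, region_grp=SA6 and quarter=Q4: revenue values are 182, 914, 232.
3 rows match — count = 3.

3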